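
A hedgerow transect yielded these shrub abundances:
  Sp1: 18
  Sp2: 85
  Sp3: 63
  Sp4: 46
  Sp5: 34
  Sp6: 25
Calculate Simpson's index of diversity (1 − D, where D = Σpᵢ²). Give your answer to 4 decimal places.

Total N = 18+85+63+46+34+25 = 271, so the proportions are 0.066421, 0.313653, 0.232472, 0.169742, 0.125461, 0.092251 (working shown to 6 dp, full precision carried).
D = 0.066421² + 0.313653² + 0.232472² + 0.169742² + 0.125461² + 0.092251² = 0.004412 + 0.098378 + 0.054043 + 0.028812 + 0.015741 + 0.008510 = 0.209896.
So 1 − D = 0.790104, i.e. 0.7901 to 4 decimal places.

0.7901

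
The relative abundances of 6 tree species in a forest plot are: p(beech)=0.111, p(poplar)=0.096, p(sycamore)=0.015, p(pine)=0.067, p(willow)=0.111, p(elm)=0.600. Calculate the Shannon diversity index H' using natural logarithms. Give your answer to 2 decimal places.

Each pᵢ ln pᵢ term (working shown to 4 dp, full precision carried): 0.111×(-2.1982)=-0.2440, 0.096×(-2.3434)=-0.2250, 0.015×(-4.1997)=-0.0630, 0.067×(-2.7031)=-0.1811, 0.111×(-2.1982)=-0.2440, 0.6×(-0.5108)=-0.3065.
Sum = -1.2636, so H' = 1.26.

1.26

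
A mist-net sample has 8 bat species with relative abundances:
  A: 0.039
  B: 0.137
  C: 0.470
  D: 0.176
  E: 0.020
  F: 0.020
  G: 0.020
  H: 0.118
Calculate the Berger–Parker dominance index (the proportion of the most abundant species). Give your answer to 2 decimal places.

The largest proportion is 0.47, i.e. d = 0.47 to 2 decimal places.

0.47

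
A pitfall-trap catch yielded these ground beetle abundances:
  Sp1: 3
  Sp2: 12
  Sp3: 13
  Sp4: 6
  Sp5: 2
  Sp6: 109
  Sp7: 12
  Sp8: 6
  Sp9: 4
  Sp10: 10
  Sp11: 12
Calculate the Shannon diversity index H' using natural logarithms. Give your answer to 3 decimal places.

Total N = 3+12+13+6+2+109+12+6+4+10+12 = 189, so the proportions are 0.01587, 0.06349, 0.06878, 0.03175, 0.01058, 0.57672, 0.06349, 0.03175, 0.02116, 0.05291, 0.06349 (working shown to 5 dp, full precision carried).
Each pᵢ ln pᵢ term: 0.01587×(-4.14313)=-0.06576, 0.06349×(-2.75684)=-0.17504, 0.06878×(-2.67680)=-0.18412, 0.03175×(-3.44999)=-0.10952, 0.01058×(-4.54860)=-0.04813, 0.57672×(-0.55040)=-0.31743, 0.06349×(-2.75684)=-0.17504, 0.03175×(-3.44999)=-0.10952, 0.02116×(-3.85545)=-0.08160, 0.05291×(-2.93916)=-0.15551, 0.06349×(-2.75684)=-0.17504.
Sum = -1.59671, so H' = 1.597.

1.597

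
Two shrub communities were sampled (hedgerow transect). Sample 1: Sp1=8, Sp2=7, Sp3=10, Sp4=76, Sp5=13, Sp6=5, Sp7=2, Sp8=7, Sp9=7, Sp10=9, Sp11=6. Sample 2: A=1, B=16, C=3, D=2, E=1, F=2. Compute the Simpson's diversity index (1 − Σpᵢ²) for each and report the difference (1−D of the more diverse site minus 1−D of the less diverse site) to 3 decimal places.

0.155

Sample 1: N=150, proportions 0.05333, 0.04667, 0.06667, 0.50667, 0.08667, 0.03333, 0.01333, 0.04667, 0.04667, 0.06, 0.04, giving 1−D = 0.71547 (working shown to 5 dp, full precision carried).
Sample 2: N=25, proportions 0.04, 0.64, 0.12, 0.08, 0.04, 0.08, giving 1−D = 0.56000.
Difference = |0.71547 − 0.56000| = 0.15547, i.e. 0.155 to 3 decimal places.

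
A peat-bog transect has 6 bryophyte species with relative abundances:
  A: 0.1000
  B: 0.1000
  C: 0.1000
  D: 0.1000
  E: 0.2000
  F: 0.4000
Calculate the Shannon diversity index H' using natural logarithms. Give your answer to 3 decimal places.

Each pᵢ ln pᵢ term (working shown to 5 dp, full precision carried): 0.1×(-2.30259)=-0.23026, 0.1×(-2.30259)=-0.23026, 0.1×(-2.30259)=-0.23026, 0.1×(-2.30259)=-0.23026, 0.2×(-1.60944)=-0.32189, 0.4×(-0.91629)=-0.36652.
Sum = -1.60944, so H' = 1.609.

1.609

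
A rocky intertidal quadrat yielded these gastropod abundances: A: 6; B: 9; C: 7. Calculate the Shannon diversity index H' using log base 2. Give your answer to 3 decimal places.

Total N = 6+9+7 = 22, so the proportions are 0.27273, 0.40909, 0.31818 (working shown to 5 dp, full precision carried).
Each pᵢ log₂ pᵢ term: 0.27273×(-1.87447)=-0.51122, 0.40909×(-1.28951)=-0.52753, 0.31818×(-1.65208)=-0.52566.
Sum = -1.56441, so H' = 1.564.

1.564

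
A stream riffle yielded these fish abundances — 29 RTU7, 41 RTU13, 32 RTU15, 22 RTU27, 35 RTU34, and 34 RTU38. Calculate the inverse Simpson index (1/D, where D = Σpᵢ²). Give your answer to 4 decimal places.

Total N = 29+41+32+22+35+34 = 193, so the proportions are 0.15025907, 0.21243523, 0.16580311, 0.11398964, 0.18134715, 0.1761658 (working shown to 8 dp, full precision carried).
D = 0.15025907² + 0.21243523² + 0.16580311² + 0.11398964² + 0.18134715² + 0.1761658² = 0.02257779 + 0.04512873 + 0.02749067 + 0.01299364 + 0.03288679 + 0.03103439 = 0.17211200.
So 1/D = 5.810170, i.e. 5.8102 to 4 decimal places.

5.8102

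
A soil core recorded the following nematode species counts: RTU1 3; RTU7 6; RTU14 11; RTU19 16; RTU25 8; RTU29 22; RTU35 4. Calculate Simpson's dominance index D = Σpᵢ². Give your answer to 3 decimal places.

0.201

Total N = 3+6+11+16+8+22+4 = 70, so the proportions are 0.04286, 0.08571, 0.15714, 0.22857, 0.11429, 0.31429, 0.05714 (working shown to 5 dp, full precision carried).
D = 0.04286² + 0.08571² + 0.15714² + 0.22857² + 0.11429² + 0.31429² + 0.05714² = 0.00184 + 0.00735 + 0.02469 + 0.05224 + 0.01306 + 0.09878 + 0.00327 = 0.20122.
To 3 decimal places, D = 0.201.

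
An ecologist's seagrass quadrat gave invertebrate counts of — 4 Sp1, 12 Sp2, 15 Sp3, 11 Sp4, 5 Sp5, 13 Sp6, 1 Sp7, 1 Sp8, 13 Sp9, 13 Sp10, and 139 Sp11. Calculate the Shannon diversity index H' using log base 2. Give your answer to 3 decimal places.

Total N = 4+12+15+11+5+13+1+1+13+13+139 = 227, so the proportions are 0.01762, 0.05286, 0.06608, 0.04846, 0.02203, 0.05727, 0.00441, 0.00441, 0.05727, 0.05727, 0.61233 (working shown to 5 dp, full precision carried).
Each pᵢ log₂ pᵢ term: 0.01762×(-5.82655)=-0.10267, 0.05286×(-4.24159)=-0.22422, 0.06608×(-3.91966)=-0.25901, 0.04846×(-4.36712)=-0.21162, 0.02203×(-5.50462)=-0.12125, 0.05727×(-4.12611)=-0.23630, 0.00441×(-7.82655)=-0.03448, 0.00441×(-7.82655)=-0.03448, 0.05727×(-4.12611)=-0.23630, 0.05727×(-4.12611)=-0.23630, 0.61233×(-0.70761)=-0.43329.
Sum = -2.12991, so H' = 2.130.

2.130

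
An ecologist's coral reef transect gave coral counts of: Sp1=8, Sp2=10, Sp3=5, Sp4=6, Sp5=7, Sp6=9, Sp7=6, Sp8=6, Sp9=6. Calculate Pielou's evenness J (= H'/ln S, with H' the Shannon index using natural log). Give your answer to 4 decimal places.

0.9891

Total N = 8+10+5+6+7+9+6+6+6 = 63, so the proportions are 0.126984, 0.15873, 0.079365, 0.095238, 0.111111, 0.142857, 0.095238, 0.095238, 0.095238 (working shown to 6 dp, full precision carried).
H' = −Σ pᵢ ln pᵢ = −((-0.262056) + (-0.292151) + (-0.201087) + (-0.223941) + (-0.244136) + (-0.277987) + (-0.223941) + (-0.223941) + (-0.223941)) = 2.173179.
With S = 9 species, ln S = 2.197225, so J = 2.173179/2.197225 = 0.989057, i.e. 0.9891 to 4 decimal places.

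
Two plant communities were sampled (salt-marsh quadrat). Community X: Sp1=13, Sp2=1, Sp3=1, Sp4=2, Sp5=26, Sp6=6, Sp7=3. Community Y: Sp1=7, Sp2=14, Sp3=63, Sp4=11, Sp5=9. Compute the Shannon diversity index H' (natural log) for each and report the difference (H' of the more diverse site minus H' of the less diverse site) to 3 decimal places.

Community X: N=52, proportions 0.25, 0.01923, 0.01923, 0.03846, 0.5, 0.11538, 0.05769, giving H' = 1.38418 (working shown to 5 dp, full precision carried).
Community Y: N=104, proportions 0.06731, 0.13462, 0.60577, 0.10577, 0.08654, giving H' = 1.20461.
Difference = |1.38418 − 1.20461| = 0.17957, i.e. 0.180 to 3 decimal places.

0.180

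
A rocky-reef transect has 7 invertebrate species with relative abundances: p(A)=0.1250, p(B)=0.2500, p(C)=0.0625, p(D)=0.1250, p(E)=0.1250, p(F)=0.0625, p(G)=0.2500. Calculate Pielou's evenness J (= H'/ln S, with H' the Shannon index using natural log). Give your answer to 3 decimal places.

0.935

H' = −Σ pᵢ ln pᵢ = −((-0.25993) + (-0.34657) + (-0.17329) + (-0.25993) + (-0.25993) + (-0.17329) + (-0.34657)) = 1.81951 (working shown to 5 dp, full precision carried).
With S = 7 species, ln S = 1.94591, so J = 1.81951/1.94591 = 0.93504, i.e. 0.935 to 3 decimal places.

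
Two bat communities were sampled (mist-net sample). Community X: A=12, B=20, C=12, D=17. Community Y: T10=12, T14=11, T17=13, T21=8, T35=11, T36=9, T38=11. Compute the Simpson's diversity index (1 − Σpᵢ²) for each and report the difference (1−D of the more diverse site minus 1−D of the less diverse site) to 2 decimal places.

Community X: N=61, proportions 0.1967, 0.3279, 0.1967, 0.2787, giving 1−D = 0.7374 (working shown to 4 dp, full precision carried).
Community Y: N=75, proportions 0.16, 0.1467, 0.1733, 0.1067, 0.1467, 0.12, 0.1467, giving 1−D = 0.8540.
Difference = |0.7374 − 0.8540| = 0.1166, i.e. 0.12 to 2 decimal places.

0.12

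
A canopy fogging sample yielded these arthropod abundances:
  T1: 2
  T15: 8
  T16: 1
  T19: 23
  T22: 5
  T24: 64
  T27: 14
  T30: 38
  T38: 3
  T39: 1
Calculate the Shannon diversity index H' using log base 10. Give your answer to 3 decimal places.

Total N = 2+8+1+23+5+64+14+38+3+1 = 159, so the proportions are 0.01258, 0.05031, 0.00629, 0.14465, 0.03145, 0.40252, 0.08805, 0.23899, 0.01887, 0.00629 (working shown to 5 dp, full precision carried).
Each pᵢ log₁₀ pᵢ term: 0.01258×(-1.90037)=-0.02390, 0.05031×(-1.29831)=-0.06532, 0.00629×(-2.20140)=-0.01385, 0.14465×(-0.83967)=-0.12146, 0.03145×(-1.50243)=-0.04725, 0.40252×(-0.39522)=-0.15908, 0.08805×(-1.05527)=-0.09292, 0.23899×(-0.62161)=-0.14856, 0.01887×(-1.72428)=-0.03253, 0.00629×(-2.20140)=-0.01385.
Sum = -0.71872, so H' = 0.719.

0.719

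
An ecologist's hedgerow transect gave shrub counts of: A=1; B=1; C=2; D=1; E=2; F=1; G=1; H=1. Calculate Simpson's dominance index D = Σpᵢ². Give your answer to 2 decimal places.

Total N = 1+1+2+1+2+1+1+1 = 10, so the proportions are 0.1, 0.1, 0.2, 0.1, 0.2, 0.1, 0.1, 0.1 (working shown to 4 dp, full precision carried).
D = 0.1² + 0.1² + 0.2² + 0.1² + 0.2² + 0.1² + 0.1² + 0.1² = 0.0100 + 0.0100 + 0.0400 + 0.0100 + 0.0400 + 0.0100 + 0.0100 + 0.0100 = 0.1400.
To 2 decimal places, D = 0.14.

0.14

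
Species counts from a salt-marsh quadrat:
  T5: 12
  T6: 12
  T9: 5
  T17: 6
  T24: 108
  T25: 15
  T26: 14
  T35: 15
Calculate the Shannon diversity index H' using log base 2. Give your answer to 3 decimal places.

Total N = 12+12+5+6+108+15+14+15 = 187, so the proportions are 0.06417, 0.06417, 0.02674, 0.03209, 0.57754, 0.08021, 0.07487, 0.08021 (working shown to 5 dp, full precision carried).
Each pᵢ log₂ pᵢ term: 0.06417×(-3.96193)=-0.25424, 0.06417×(-3.96193)=-0.25424, 0.02674×(-5.22497)=-0.13970, 0.03209×(-4.96193)=-0.15921, 0.57754×(-0.79201)=-0.45742, 0.08021×(-3.64000)=-0.29198, 0.07487×(-3.73954)=-0.27997, 0.08021×(-3.64000)=-0.29198.
Sum = -2.12873, so H' = 2.129.

2.129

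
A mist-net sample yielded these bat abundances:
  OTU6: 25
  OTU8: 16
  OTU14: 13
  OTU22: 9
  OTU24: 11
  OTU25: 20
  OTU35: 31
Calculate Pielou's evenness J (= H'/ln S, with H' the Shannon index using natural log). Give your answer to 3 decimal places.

0.957

Total N = 25+16+13+9+11+20+31 = 125, so the proportions are 0.2, 0.128, 0.104, 0.072, 0.088, 0.16, 0.248 (working shown to 5 dp, full precision carried).
H' = −Σ pᵢ ln pᵢ = −((-0.32189) + (-0.26313) + (-0.23539) + (-0.18944) + (-0.21388) + (-0.29321) + (-0.34579)) = 1.86273.
With S = 7 species, ln S = 1.94591, so J = 1.86273/1.94591 = 0.95725, i.e. 0.957 to 3 decimal places.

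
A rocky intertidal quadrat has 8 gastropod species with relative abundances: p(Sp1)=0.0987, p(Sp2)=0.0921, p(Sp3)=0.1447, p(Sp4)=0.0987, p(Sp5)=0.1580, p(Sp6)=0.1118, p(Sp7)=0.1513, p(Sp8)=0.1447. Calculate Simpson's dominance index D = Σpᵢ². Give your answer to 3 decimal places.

0.130

D = 0.0987² + 0.0921² + 0.1447² + 0.0987² + 0.158² + 0.1118² + 0.1513² + 0.1447² = 0.00974 + 0.00848 + 0.02094 + 0.00974 + 0.02496 + 0.01250 + 0.02289 + 0.02094 = 0.13020 (working shown to 5 dp, full precision carried).
To 3 decimal places, D = 0.130.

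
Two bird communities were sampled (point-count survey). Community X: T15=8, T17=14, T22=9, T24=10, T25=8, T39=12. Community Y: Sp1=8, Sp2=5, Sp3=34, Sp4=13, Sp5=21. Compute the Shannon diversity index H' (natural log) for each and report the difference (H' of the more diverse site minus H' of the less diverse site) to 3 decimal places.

0.361

Community X: N=61, proportions 0.13115, 0.22951, 0.14754, 0.16393, 0.13115, 0.19672, giving H' = 1.76927 (working shown to 5 dp, full precision carried).
Community Y: N=81, proportions 0.09877, 0.06173, 0.41975, 0.16049, 0.25926, giving H' = 1.40854.
Difference = |1.76927 − 1.40854| = 0.36073, i.e. 0.361 to 3 decimal places.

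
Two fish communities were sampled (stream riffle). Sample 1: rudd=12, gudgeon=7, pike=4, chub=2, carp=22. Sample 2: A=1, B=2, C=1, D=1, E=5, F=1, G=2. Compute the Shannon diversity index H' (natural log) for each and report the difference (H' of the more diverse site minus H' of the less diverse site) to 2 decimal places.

0.40

Sample 1: N=47, proportions 0.25532, 0.14894, 0.08511, 0.04255, 0.46809, giving H' = 1.33154 (working shown to 5 dp, full precision carried).
Sample 2: N=13, proportions 0.07692, 0.15385, 0.07692, 0.07692, 0.38462, 0.07692, 0.15385, giving H' = 1.73266.
Difference = |1.33154 − 1.73266| = 0.40112, i.e. 0.40 to 2 decimal places.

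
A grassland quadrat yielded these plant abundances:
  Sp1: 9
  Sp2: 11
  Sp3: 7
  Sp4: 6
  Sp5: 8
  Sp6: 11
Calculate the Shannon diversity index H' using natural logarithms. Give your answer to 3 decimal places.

1.768

Total N = 9+11+7+6+8+11 = 52, so the proportions are 0.17308, 0.21154, 0.13462, 0.11538, 0.15385, 0.21154 (working shown to 5 dp, full precision carried).
Each pᵢ ln pᵢ term: 0.17308×(-1.75402)=-0.30358, 0.21154×(-1.55335)=-0.32859, 0.13462×(-2.00533)=-0.26995, 0.11538×(-2.15948)=-0.24917, 0.15385×(-1.87180)=-0.28797, 0.21154×(-1.55335)=-0.32859.
Sum = -1.76786, so H' = 1.768.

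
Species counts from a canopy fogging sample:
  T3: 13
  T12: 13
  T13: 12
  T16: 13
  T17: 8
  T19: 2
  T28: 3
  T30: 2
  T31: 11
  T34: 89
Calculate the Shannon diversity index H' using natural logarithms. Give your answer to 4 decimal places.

1.6275

Total N = 13+13+12+13+8+2+3+2+11+89 = 166, so the proportions are 0.078313, 0.078313, 0.072289, 0.078313, 0.048193, 0.012048, 0.018072, 0.012048, 0.066265, 0.536145 (working shown to 6 dp, full precision carried).
Each pᵢ ln pᵢ term: 0.078313×(-2.547038)=-0.199467, 0.078313×(-2.547038)=-0.199467, 0.072289×(-2.627081)=-0.189909, 0.078313×(-2.547038)=-0.199467, 0.048193×(-3.032546)=-0.146147, 0.012048×(-4.418841)=-0.053239, 0.018072×(-4.013375)=-0.072531, 0.012048×(-4.418841)=-0.053239, 0.066265×(-2.714093)=-0.179850, 0.536145×(-0.623351)=-0.334206.
Sum = -1.627522, so H' = 1.6275.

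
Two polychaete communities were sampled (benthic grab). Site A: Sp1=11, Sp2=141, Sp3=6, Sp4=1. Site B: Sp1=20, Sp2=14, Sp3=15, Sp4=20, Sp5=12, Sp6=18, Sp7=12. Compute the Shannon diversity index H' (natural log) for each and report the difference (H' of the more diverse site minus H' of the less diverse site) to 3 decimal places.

Site A: N=159, proportions 0.0691824, 0.8867925, 0.0377358, 0.0062893, giving H' = 0.4468756 (working shown to 7 dp, full precision carried).
Site B: N=111, proportions 0.1801802, 0.1261261, 0.1351351, 0.1801802, 0.1081081, 0.1621622, 0.1081081, giving H' = 1.9251942.
Difference = |0.4468756 − 1.9251942| = 1.4783186, i.e. 1.478 to 3 decimal places.

1.478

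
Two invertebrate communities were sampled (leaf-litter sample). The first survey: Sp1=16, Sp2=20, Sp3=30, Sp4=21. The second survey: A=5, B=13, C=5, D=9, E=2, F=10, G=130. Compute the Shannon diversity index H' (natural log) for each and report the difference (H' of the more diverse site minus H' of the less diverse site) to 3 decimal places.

The first survey: N=87, proportions 0.18391, 0.22989, 0.34483, 0.24138, giving H' = 1.35962 (working shown to 5 dp, full precision carried).
The second survey: N=174, proportions 0.02874, 0.07471, 0.02874, 0.05172, 0.01149, 0.05747, 0.74713, giving H' = 0.98431.
Difference = |1.35962 − 0.98431| = 0.37531, i.e. 0.375 to 3 decimal places.

0.375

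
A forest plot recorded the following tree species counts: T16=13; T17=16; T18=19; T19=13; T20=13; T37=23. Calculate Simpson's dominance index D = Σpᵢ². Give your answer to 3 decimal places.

Total N = 13+16+19+13+13+23 = 97, so the proportions are 0.13402, 0.16495, 0.19588, 0.13402, 0.13402, 0.23711 (working shown to 5 dp, full precision carried).
D = 0.13402² + 0.16495² + 0.19588² + 0.13402² + 0.13402² + 0.23711² = 0.01796 + 0.02721 + 0.03837 + 0.01796 + 0.01796 + 0.05622 = 0.17568.
To 3 decimal places, D = 0.176.

0.176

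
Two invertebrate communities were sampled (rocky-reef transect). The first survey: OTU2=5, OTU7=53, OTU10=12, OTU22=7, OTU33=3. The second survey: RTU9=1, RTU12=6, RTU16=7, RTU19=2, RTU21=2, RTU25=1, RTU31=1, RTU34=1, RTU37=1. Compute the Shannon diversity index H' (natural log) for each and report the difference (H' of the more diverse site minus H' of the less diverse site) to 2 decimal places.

0.79

The first survey: N=80, proportions 0.0625, 0.6625, 0.15, 0.0875, 0.0375, giving H' = 1.0669 (working shown to 4 dp, full precision carried).
The second survey: N=22, proportions 0.0455, 0.2727, 0.3182, 0.0909, 0.0909, 0.0455, 0.0455, 0.0455, 0.0455, giving H' = 1.8572.
Difference = |1.0669 − 1.8572| = 0.7903, i.e. 0.79 to 2 decimal places.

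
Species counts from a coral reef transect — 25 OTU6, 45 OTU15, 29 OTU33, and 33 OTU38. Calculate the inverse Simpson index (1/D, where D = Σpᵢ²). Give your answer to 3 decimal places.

3.804

Total N = 25+45+29+33 = 132, so the proportions are 0.1893939, 0.3409091, 0.219697, 0.25 (working shown to 7 dp, full precision carried).
D = 0.1893939² + 0.3409091² + 0.219697² + 0.25² = 0.0358701 + 0.1162190 + 0.0482668 + 0.0625000 = 0.2628558.
So 1/D = 3.80437, i.e. 3.804 to 3 decimal places.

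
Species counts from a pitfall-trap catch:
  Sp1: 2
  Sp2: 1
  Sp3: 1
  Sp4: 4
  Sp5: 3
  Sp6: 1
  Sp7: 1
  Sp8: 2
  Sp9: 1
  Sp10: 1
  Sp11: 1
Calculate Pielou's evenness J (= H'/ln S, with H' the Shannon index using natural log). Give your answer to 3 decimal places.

0.936

Total N = 2+1+1+4+3+1+1+2+1+1+1 = 18, so the proportions are 0.11111, 0.05556, 0.05556, 0.22222, 0.16667, 0.05556, 0.05556, 0.11111, 0.05556, 0.05556, 0.05556 (working shown to 5 dp, full precision carried).
H' = −Σ pᵢ ln pᵢ = −((-0.24414) + (-0.16058) + (-0.16058) + (-0.33424) + (-0.29863) + (-0.16058) + (-0.16058) + (-0.24414) + (-0.16058) + (-0.16058) + (-0.16058)) = 2.24517.
With S = 11 species, ln S = 2.39790, so J = 2.24517/2.39790 = 0.93631, i.e. 0.936 to 3 decimal places.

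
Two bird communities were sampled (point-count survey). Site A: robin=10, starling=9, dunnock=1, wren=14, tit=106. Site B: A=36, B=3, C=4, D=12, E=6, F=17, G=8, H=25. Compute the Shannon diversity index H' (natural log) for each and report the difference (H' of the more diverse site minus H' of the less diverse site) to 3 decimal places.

0.952

Site A: N=140, proportions 0.07143, 0.06429, 0.00714, 0.1, 0.75714, giving H' = 0.84113 (working shown to 5 dp, full precision carried).
Site B: N=111, proportions 0.32432, 0.02703, 0.03604, 0.10811, 0.05405, 0.15315, 0.07207, 0.22523, giving H' = 1.79341.
Difference = |0.84113 − 1.79341| = 0.95228, i.e. 0.952 to 3 decimal places.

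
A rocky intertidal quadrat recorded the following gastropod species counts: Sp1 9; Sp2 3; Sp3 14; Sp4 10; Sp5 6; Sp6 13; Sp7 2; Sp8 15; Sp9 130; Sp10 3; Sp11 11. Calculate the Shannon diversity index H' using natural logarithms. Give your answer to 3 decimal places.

1.525

Total N = 9+3+14+10+6+13+2+15+130+3+11 = 216, so the proportions are 0.04167, 0.01389, 0.06481, 0.0463, 0.02778, 0.06019, 0.00926, 0.06944, 0.60185, 0.01389, 0.05093 (working shown to 5 dp, full precision carried).
Each pᵢ ln pᵢ term: 0.04167×(-3.17805)=-0.13242, 0.01389×(-4.27667)=-0.05940, 0.06481×(-2.73622)=-0.17735, 0.0463×(-3.07269)=-0.14225, 0.02778×(-3.58352)=-0.09954, 0.06019×(-2.81033)=-0.16914, 0.00926×(-4.68213)=-0.04335, 0.06944×(-2.66723)=-0.18522, 0.60185×(-0.50774)=-0.30559, 0.01389×(-4.27667)=-0.05940, 0.05093×(-2.97738)=-0.15163.
Sum = -1.52529, so H' = 1.525.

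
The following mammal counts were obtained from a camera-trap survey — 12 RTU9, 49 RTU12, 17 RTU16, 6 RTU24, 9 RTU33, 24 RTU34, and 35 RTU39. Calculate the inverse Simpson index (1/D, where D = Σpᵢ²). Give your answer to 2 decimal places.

4.86

Total N = 12+49+17+6+9+24+35 = 152, so the proportions are 0.078947, 0.322368, 0.111842, 0.039474, 0.059211, 0.157895, 0.230263 (working shown to 6 dp, full precision carried).
D = 0.078947² + 0.322368² + 0.111842² + 0.039474² + 0.059211² + 0.157895² + 0.230263² = 0.006233 + 0.103921 + 0.012509 + 0.001558 + 0.003506 + 0.024931 + 0.053021 = 0.205679.
So 1/D = 4.8620, i.e. 4.86 to 2 decimal places.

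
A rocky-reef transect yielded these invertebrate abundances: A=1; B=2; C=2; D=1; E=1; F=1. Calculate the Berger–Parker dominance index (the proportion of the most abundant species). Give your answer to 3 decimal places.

0.250

Total N = 1+2+2+1+1+1 = 8, so the proportions are 0.125, 0.25, 0.25, 0.125, 0.125, 0.125 (working shown to 5 dp, full precision carried).
The largest proportion is 0.25, i.e. d = 0.250 to 3 decimal places.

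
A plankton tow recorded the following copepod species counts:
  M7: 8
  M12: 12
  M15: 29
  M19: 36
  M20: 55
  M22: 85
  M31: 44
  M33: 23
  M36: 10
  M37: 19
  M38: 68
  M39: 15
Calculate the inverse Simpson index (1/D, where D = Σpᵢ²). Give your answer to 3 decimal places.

8.013

Total N = 8+12+29+36+55+85+44+23+10+19+68+15 = 404, so the proportions are 0.019802, 0.029703, 0.0717822, 0.0891089, 0.1361386, 0.210396, 0.1089109, 0.0569307, 0.0247525, 0.0470297, 0.1683168, 0.0371287 (working shown to 7 dp, full precision carried).
D = 0.019802² + 0.029703² + 0.0717822² + 0.0891089² + 0.1361386² + 0.210396² + 0.1089109² + 0.0569307² + 0.0247525² + 0.0470297² + 0.1683168² + 0.0371287² = 0.0003921 + 0.0008823 + 0.0051527 + 0.0079404 + 0.0185337 + 0.0442665 + 0.0118616 + 0.0032411 + 0.0006127 + 0.0022118 + 0.0283306 + 0.0013785 = 0.1248039.
So 1/D = 8.01257, i.e. 8.013 to 3 decimal places.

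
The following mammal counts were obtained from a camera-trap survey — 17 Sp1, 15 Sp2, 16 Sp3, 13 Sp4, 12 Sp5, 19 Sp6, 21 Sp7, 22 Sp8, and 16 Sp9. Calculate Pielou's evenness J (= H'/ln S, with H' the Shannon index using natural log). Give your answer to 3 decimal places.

0.992

Total N = 17+15+16+13+12+19+21+22+16 = 151, so the proportions are 0.11258, 0.09934, 0.10596, 0.08609, 0.07947, 0.12583, 0.13907, 0.1457, 0.10596 (working shown to 5 dp, full precision carried).
H' = −Σ pᵢ ln pᵢ = −((-0.24589) + (-0.22939) + (-0.23785) + (-0.21113) + (-0.20125) + (-0.26082) + (-0.27436) + (-0.28064) + (-0.23785)) = 2.17918.
With S = 9 species, ln S = 2.19722, so J = 2.17918/2.19722 = 0.99179, i.e. 0.992 to 3 decimal places.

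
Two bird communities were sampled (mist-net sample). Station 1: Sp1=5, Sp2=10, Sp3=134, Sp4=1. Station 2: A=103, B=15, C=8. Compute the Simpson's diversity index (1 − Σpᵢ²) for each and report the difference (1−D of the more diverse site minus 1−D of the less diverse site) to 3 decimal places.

0.117

Station 1: N=150, proportions 0.03333, 0.06667, 0.89333, 0.00667, giving 1−D = 0.19636 (working shown to 5 dp, full precision carried).
Station 2: N=126, proportions 0.81746, 0.11905, 0.06349, giving 1−D = 0.31356.
Difference = |0.19636 − 0.31356| = 0.11720, i.e. 0.117 to 3 decimal places.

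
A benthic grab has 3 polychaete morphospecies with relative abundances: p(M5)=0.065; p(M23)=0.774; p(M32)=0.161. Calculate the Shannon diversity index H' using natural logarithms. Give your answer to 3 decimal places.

Each pᵢ ln pᵢ term (working shown to 5 dp, full precision carried): 0.065×(-2.73337)=-0.17767, 0.774×(-0.25618)=-0.19829, 0.161×(-1.82635)=-0.29404.
Sum = -0.67000, so H' = 0.670.

0.670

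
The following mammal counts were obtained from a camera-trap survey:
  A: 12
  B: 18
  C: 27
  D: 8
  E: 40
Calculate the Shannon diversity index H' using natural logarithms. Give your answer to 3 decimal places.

1.463

Total N = 12+18+27+8+40 = 105, so the proportions are 0.11429, 0.17143, 0.25714, 0.07619, 0.38095 (working shown to 5 dp, full precision carried).
Each pᵢ ln pᵢ term: 0.11429×(-2.16905)=-0.24789, 0.17143×(-1.76359)=-0.30233, 0.25714×(-1.35812)=-0.34923, 0.07619×(-2.57452)=-0.19615, 0.38095×(-0.96508)=-0.36765.
Sum = -1.46326, so H' = 1.463.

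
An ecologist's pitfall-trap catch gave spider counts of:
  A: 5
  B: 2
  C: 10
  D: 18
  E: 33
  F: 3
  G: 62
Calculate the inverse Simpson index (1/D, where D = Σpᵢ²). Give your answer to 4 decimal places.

Total N = 5+2+10+18+33+3+62 = 133, so the proportions are 0.03759398, 0.01503759, 0.07518797, 0.13533835, 0.2481203, 0.02255639, 0.46616541 (working shown to 8 dp, full precision carried).
D = 0.03759398² + 0.01503759² + 0.07518797² + 0.13533835² + 0.2481203² + 0.02255639² + 0.46616541² = 0.00141331 + 0.00022613 + 0.00565323 + 0.01831647 + 0.06156368 + 0.00050879 + 0.21731019 = 0.30499180.
So 1/D = 3.278777, i.e. 3.2788 to 4 decimal places.

3.2788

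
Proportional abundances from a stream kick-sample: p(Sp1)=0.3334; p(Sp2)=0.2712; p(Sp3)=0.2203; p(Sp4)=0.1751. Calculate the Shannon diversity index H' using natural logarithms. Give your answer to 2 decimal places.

Each pᵢ ln pᵢ term (working shown to 4 dp, full precision carried): 0.3334×(-1.0984)=-0.3662, 0.2712×(-1.3049)=-0.3539, 0.2203×(-1.5128)=-0.3333, 0.1751×(-1.7424)=-0.3051.
Sum = -1.3585, so H' = 1.36.

1.36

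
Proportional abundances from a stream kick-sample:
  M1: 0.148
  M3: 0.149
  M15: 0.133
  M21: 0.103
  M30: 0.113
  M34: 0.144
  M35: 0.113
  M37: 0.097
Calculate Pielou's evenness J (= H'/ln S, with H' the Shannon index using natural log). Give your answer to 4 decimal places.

H' = −Σ pᵢ ln pᵢ = −((-0.282760) + (-0.283668) + (-0.268315) + (-0.234122) + (-0.246382) + (-0.279064) + (-0.246382) + (-0.226305)) = 2.066997 (working shown to 6 dp, full precision carried).
With S = 8 species, ln S = 2.079442, so J = 2.066997/2.079442 = 0.994015, i.e. 0.9940 to 4 decimal places.

0.9940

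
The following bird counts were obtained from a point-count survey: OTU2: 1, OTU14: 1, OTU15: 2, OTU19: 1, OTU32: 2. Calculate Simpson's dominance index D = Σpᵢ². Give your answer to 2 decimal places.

Total N = 1+1+2+1+2 = 7, so the proportions are 0.1429, 0.1429, 0.2857, 0.1429, 0.2857 (working shown to 4 dp, full precision carried).
D = 0.1429² + 0.1429² + 0.2857² + 0.1429² + 0.2857² = 0.0204 + 0.0204 + 0.0816 + 0.0204 + 0.0816 = 0.2245.
To 2 decimal places, D = 0.22.

0.22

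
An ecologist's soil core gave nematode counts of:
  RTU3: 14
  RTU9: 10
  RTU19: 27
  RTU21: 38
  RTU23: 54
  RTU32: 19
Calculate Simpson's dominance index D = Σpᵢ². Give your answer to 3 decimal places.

Total N = 14+10+27+38+54+19 = 162, so the proportions are 0.08642, 0.06173, 0.16667, 0.23457, 0.33333, 0.11728 (working shown to 5 dp, full precision carried).
D = 0.08642² + 0.06173² + 0.16667² + 0.23457² + 0.33333² + 0.11728² = 0.00747 + 0.00381 + 0.02778 + 0.05502 + 0.11111 + 0.01376 = 0.21895.
To 3 decimal places, D = 0.219.

0.219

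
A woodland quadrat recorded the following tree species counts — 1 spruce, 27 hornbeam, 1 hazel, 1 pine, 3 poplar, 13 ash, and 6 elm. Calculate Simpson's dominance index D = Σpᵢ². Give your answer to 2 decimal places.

0.35

Total N = 1+27+1+1+3+13+6 = 52, so the proportions are 0.0192, 0.5192, 0.0192, 0.0192, 0.0577, 0.25, 0.1154 (working shown to 4 dp, full precision carried).
D = 0.0192² + 0.5192² + 0.0192² + 0.0192² + 0.0577² + 0.25² + 0.1154² = 0.0004 + 0.2696 + 0.0004 + 0.0004 + 0.0033 + 0.0625 + 0.0133 = 0.3499.
To 2 decimal places, D = 0.35.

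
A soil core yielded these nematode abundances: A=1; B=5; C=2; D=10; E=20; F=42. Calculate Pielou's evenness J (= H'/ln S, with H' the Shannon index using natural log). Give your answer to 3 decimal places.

Total N = 1+5+2+10+20+42 = 80, so the proportions are 0.0125, 0.0625, 0.025, 0.125, 0.25, 0.525 (working shown to 5 dp, full precision carried).
H' = −Σ pᵢ ln pᵢ = −((-0.05478) + (-0.17329) + (-0.09222) + (-0.25993) + (-0.34657) + (-0.33829)) = 1.26508.
With S = 6 species, ln S = 1.79176, so J = 1.26508/1.79176 = 0.70605, i.e. 0.706 to 3 decimal places.

0.706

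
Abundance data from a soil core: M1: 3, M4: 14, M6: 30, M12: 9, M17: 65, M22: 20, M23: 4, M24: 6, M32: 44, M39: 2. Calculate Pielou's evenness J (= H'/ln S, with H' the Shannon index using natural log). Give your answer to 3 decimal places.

0.801

Total N = 3+14+30+9+65+20+4+6+44+2 = 197, so the proportions are 0.01523, 0.07107, 0.15228, 0.04569, 0.32995, 0.10152, 0.0203, 0.03046, 0.22335, 0.01015 (working shown to 5 dp, full precision carried).
H' = −Σ pᵢ ln pᵢ = −((-0.06372) + (-0.18791) + (-0.28660) + (-0.14098) + (-0.36585) + (-0.23223) + (-0.07913) + (-0.10634) + (-0.33481) + (-0.04660)) = 1.84417.
With S = 10 species, ln S = 2.30259, so J = 1.84417/2.30259 = 0.80091, i.e. 0.801 to 3 decimal places.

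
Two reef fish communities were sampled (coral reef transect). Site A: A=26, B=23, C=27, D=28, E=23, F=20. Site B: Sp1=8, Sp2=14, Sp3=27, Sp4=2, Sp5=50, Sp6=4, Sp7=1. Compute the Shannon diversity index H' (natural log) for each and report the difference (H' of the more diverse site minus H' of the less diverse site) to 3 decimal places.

Site A: N=147, proportions 0.176871, 0.156463, 0.183673, 0.190476, 0.156463, 0.136054, giving H' = 1.785350 (working shown to 6 dp, full precision carried).
Site B: N=106, proportions 0.075472, 0.132075, 0.254717, 0.018868, 0.471698, 0.037736, 0.009434, giving H' = 1.407755.
Difference = |1.785350 − 1.407755| = 0.377595, i.e. 0.378 to 3 decimal places.

0.378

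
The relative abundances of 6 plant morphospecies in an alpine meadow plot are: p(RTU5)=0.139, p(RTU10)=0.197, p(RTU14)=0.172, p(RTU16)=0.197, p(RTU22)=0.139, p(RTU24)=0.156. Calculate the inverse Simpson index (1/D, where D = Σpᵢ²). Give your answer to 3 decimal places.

5.876

D = 0.139² + 0.197² + 0.172² + 0.197² + 0.139² + 0.156² = 0.0193210 + 0.0388090 + 0.0295840 + 0.0388090 + 0.0193210 + 0.0243360 = 0.1701800 (working shown to 7 dp, full precision carried).
So 1/D = 5.87613, i.e. 5.876 to 3 decimal places.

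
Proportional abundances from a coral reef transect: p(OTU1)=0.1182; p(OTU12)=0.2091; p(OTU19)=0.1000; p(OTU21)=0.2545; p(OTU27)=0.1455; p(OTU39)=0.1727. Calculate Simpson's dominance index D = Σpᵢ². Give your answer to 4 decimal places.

D = 0.1182² + 0.2091² + 0.1² + 0.2545² + 0.1455² + 0.1727² = 0.013971 + 0.043723 + 0.010000 + 0.064770 + 0.021170 + 0.029825 = 0.183460 (working shown to 6 dp, full precision carried).
To 4 decimal places, D = 0.1835.

0.1835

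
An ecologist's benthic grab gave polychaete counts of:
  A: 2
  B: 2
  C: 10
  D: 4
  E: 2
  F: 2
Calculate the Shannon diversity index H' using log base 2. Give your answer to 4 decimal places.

2.2222

Total N = 2+2+10+4+2+2 = 22, so the proportions are 0.090909, 0.090909, 0.454545, 0.181818, 0.090909, 0.090909 (working shown to 6 dp, full precision carried).
Each pᵢ log₂ pᵢ term: 0.090909×(-3.459432)=-0.314494, 0.090909×(-3.459432)=-0.314494, 0.454545×(-1.137504)=-0.517047, 0.181818×(-2.459432)=-0.447169, 0.090909×(-3.459432)=-0.314494, 0.090909×(-3.459432)=-0.314494.
Sum = -2.222192, so H' = 2.2222.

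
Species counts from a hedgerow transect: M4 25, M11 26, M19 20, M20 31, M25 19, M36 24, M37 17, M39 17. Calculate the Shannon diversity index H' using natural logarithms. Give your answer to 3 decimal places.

Total N = 25+26+20+31+19+24+17+17 = 179, so the proportions are 0.13966, 0.14525, 0.11173, 0.17318, 0.10615, 0.13408, 0.09497, 0.09497 (working shown to 5 dp, full precision carried).
Each pᵢ ln pᵢ term: 0.13966×(-1.96851)=-0.27493, 0.14525×(-1.92929)=-0.28023, 0.11173×(-2.19165)=-0.24488, 0.17318×(-1.75340)=-0.30366, 0.10615×(-2.24295)=-0.23808, 0.13408×(-2.00933)=-0.26941, 0.09497×(-2.35417)=-0.22358, 0.09497×(-2.35417)=-0.22358.
Sum = -2.05835, so H' = 2.058.

2.058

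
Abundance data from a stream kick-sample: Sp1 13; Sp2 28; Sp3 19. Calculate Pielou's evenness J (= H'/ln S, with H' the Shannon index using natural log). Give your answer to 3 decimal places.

0.957

Total N = 13+28+19 = 60, so the proportions are 0.21667, 0.46667, 0.31667 (working shown to 5 dp, full precision carried).
H' = −Σ pᵢ ln pᵢ = −((-0.33137) + (-0.35567) + (-0.36414)) = 1.05117.
With S = 3 species, ln S = 1.09861, so J = 1.05117/1.09861 = 0.95682, i.e. 0.957 to 3 decimal places.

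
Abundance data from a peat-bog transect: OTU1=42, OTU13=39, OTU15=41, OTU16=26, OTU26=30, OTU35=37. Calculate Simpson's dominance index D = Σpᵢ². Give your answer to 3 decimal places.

0.171

Total N = 42+39+41+26+30+37 = 215, so the proportions are 0.19535, 0.1814, 0.1907, 0.12093, 0.13953, 0.17209 (working shown to 5 dp, full precision carried).
D = 0.19535² + 0.1814² + 0.1907² + 0.12093² + 0.13953² + 0.17209² = 0.03816 + 0.03290 + 0.03637 + 0.01462 + 0.01947 + 0.02962 = 0.17114.
To 3 decimal places, D = 0.171.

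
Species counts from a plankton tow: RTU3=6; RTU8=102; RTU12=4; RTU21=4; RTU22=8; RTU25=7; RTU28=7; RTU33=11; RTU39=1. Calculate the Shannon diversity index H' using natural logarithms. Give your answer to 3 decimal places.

1.252

Total N = 6+102+4+4+8+7+7+11+1 = 150, so the proportions are 0.04, 0.68, 0.02667, 0.02667, 0.05333, 0.04667, 0.04667, 0.07333, 0.00667 (working shown to 5 dp, full precision carried).
Each pᵢ ln pᵢ term: 0.04×(-3.21888)=-0.12876, 0.68×(-0.38566)=-0.26225, 0.02667×(-3.62434)=-0.09665, 0.02667×(-3.62434)=-0.09665, 0.05333×(-2.93119)=-0.15633, 0.04667×(-3.06473)=-0.14302, 0.04667×(-3.06473)=-0.14302, 0.07333×(-2.61274)=-0.19160, 0.00667×(-5.01064)=-0.03340.
Sum = -1.25168, so H' = 1.252.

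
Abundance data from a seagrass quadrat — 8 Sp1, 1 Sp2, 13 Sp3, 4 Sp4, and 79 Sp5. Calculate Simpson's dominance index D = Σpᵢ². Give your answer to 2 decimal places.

0.59

Total N = 8+1+13+4+79 = 105, so the proportions are 0.0762, 0.0095, 0.1238, 0.0381, 0.7524 (working shown to 4 dp, full precision carried).
D = 0.0762² + 0.0095² + 0.1238² + 0.0381² + 0.7524² = 0.0058 + 0.0001 + 0.0153 + 0.0015 + 0.5661 = 0.5888.
To 2 decimal places, D = 0.59.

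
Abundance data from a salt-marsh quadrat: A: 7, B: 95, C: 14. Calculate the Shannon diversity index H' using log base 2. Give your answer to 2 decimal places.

Total N = 7+95+14 = 116, so the proportions are 0.0603, 0.819, 0.1207 (working shown to 4 dp, full precision carried).
Each pᵢ log₂ pᵢ term: 0.0603×(-4.0506)=-0.2444, 0.819×(-0.2881)=-0.2360, 0.1207×(-3.0506)=-0.3682.
Sum = -0.8486, so H' = 0.85.

0.85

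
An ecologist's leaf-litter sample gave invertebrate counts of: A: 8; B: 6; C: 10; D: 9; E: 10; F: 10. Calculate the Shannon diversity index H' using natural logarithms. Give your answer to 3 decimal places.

Total N = 8+6+10+9+10+10 = 53, so the proportions are 0.15094, 0.11321, 0.18868, 0.16981, 0.18868, 0.18868 (working shown to 5 dp, full precision carried).
Each pᵢ ln pᵢ term: 0.15094×(-1.89085)=-0.28541, 0.11321×(-2.17853)=-0.24663, 0.18868×(-1.66771)=-0.31466, 0.16981×(-1.77307)=-0.30109, 0.18868×(-1.66771)=-0.31466, 0.18868×(-1.66771)=-0.31466.
Sum = -1.77711, so H' = 1.777.

1.777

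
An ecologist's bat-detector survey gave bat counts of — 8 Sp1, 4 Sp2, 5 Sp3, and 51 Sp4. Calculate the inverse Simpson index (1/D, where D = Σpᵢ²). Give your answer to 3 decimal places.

Total N = 8+4+5+51 = 68, so the proportions are 0.117647, 0.058824, 0.073529, 0.75 (working shown to 6 dp, full precision carried).
D = 0.117647² + 0.058824² + 0.073529² + 0.75² = 0.013841 + 0.003460 + 0.005407 + 0.562500 = 0.585208.
So 1/D = 1.70880, i.e. 1.709 to 3 decimal places.

1.709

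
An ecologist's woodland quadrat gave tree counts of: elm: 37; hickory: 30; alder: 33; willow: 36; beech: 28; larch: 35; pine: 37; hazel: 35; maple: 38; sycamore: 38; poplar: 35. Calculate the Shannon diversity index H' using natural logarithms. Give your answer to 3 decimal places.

Total N = 37+30+33+36+28+35+37+35+38+38+35 = 382, so the proportions are 0.09686, 0.07853, 0.08639, 0.09424, 0.0733, 0.09162, 0.09686, 0.09162, 0.09948, 0.09948, 0.09162 (working shown to 5 dp, full precision carried).
Each pᵢ ln pᵢ term: 0.09686×(-2.33450)=-0.22612, 0.07853×(-2.54422)=-0.19981, 0.08639×(-2.44891)=-0.21156, 0.09424×(-2.36190)=-0.22259, 0.0733×(-2.61322)=-0.19154, 0.09162×(-2.39007)=-0.21899, 0.09686×(-2.33450)=-0.22612, 0.09162×(-2.39007)=-0.21899, 0.09948×(-2.30783)=-0.22958, 0.09948×(-2.30783)=-0.22958, 0.09162×(-2.39007)=-0.21899.
Sum = -2.39384, so H' = 2.394.

2.394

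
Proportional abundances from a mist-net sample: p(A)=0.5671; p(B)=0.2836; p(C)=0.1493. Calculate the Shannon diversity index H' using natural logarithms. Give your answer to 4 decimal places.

Each pᵢ ln pᵢ term (working shown to 6 dp, full precision carried): 0.5671×(-0.567220)=-0.321670, 0.2836×(-1.260190)=-0.357390, 0.1493×(-1.901798)=-0.283938.
Sum = -0.962999, so H' = 0.9630.

0.9630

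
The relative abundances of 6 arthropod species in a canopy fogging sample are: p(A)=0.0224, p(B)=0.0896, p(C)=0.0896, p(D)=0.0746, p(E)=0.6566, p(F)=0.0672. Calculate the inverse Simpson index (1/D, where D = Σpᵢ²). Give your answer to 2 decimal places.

D = 0.0224² + 0.0896² + 0.0896² + 0.0746² + 0.6566² + 0.0672² = 0.00050 + 0.00803 + 0.00803 + 0.00557 + 0.43112 + 0.00452 = 0.45776 (working shown to 5 dp, full precision carried).
So 1/D = 2.1845, i.e. 2.18 to 2 decimal places.

2.18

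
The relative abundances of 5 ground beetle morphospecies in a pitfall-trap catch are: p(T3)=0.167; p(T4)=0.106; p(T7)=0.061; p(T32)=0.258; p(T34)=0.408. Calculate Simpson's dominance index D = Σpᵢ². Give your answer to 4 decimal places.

0.2759

D = 0.167² + 0.106² + 0.061² + 0.258² + 0.408² = 0.027889 + 0.011236 + 0.003721 + 0.066564 + 0.166464 = 0.275874 (working shown to 6 dp, full precision carried).
To 4 decimal places, D = 0.2759.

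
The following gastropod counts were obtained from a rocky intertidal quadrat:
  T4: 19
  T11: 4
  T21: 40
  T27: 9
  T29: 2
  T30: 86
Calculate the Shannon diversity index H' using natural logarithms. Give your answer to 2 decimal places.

1.24

Total N = 19+4+40+9+2+86 = 160, so the proportions are 0.1187, 0.025, 0.25, 0.0563, 0.0125, 0.5375 (working shown to 4 dp, full precision carried).
Each pᵢ ln pᵢ term: 0.1187×(-2.1307)=-0.2530, 0.025×(-3.6889)=-0.0922, 0.25×(-1.3863)=-0.3466, 0.0563×(-2.8779)=-0.1619, 0.0125×(-4.3820)=-0.0548, 0.5375×(-0.6208)=-0.3337.
Sum = -1.2422, so H' = 1.24.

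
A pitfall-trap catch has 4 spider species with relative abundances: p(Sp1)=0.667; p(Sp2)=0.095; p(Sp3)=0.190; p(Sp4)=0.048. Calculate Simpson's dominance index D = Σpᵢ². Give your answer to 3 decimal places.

D = 0.667² + 0.095² + 0.19² + 0.048² = 0.44489 + 0.00903 + 0.03610 + 0.00230 = 0.49232 (working shown to 5 dp, full precision carried).
To 3 decimal places, D = 0.492.

0.492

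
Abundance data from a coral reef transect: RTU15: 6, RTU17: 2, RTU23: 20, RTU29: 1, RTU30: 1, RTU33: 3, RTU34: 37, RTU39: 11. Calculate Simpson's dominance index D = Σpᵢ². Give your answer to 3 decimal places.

0.296

Total N = 6+2+20+1+1+3+37+11 = 81, so the proportions are 0.07407, 0.02469, 0.24691, 0.01235, 0.01235, 0.03704, 0.45679, 0.1358 (working shown to 5 dp, full precision carried).
D = 0.07407² + 0.02469² + 0.24691² + 0.01235² + 0.01235² + 0.03704² + 0.45679² + 0.1358² = 0.00549 + 0.00061 + 0.06097 + 0.00015 + 0.00015 + 0.00137 + 0.20866 + 0.01844 = 0.29584.
To 3 decimal places, D = 0.296.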